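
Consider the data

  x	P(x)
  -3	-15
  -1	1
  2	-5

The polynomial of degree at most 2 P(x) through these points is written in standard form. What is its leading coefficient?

Build the Lagrange basis polynomials:
L_0(x) = (x + 1)(x - 2) / [10] = (1/10)x^2 - (1/10)x - 1/5
L_1(x) = (x + 3)(x - 2) / [-6] = -(1/6)x^2 - (1/6)x + 1
L_2(x) = (x + 3)(x + 1) / [15] = (1/15)x^2 + (4/15)x + 1/5
P(x) = (-15)·L_0 + 1·L_1 + (-5)·L_2
Only the coefficient of x^2 is needed; take it from each L_i and combine:
(-15)·(1/10) + 1·(-1/6) + (-5)·(1/15) = -2

-2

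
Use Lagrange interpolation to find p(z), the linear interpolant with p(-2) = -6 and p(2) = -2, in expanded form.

p(z) = z - 4

Build the Lagrange basis polynomials:
L_0(z) = (z - 2) / [-4] = -(1/4)z + 1/2
L_1(z) = (z + 2) / [4] = (1/4)z + 1/2
p(z) = (-6)·L_0 + (-2)·L_1
  (-6)·L_0(z) = (3/2)z - 3
  (-2)·L_1(z) = -(1/2)z - 1
Adding term by term: z - 4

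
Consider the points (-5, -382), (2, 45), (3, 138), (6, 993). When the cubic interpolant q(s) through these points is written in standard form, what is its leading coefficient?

4

Build the Lagrange basis polynomials:
L_0(s) = (s - 2)(s - 3)(s - 6) / [-616] = -(1/616)s^3 + (1/56)s^2 - (9/154)s + 9/154
L_1(s) = (s + 5)(s - 3)(s - 6) / [28] = (1/28)s^3 - (1/7)s^2 - (27/28)s + 45/14
L_2(s) = (s + 5)(s - 2)(s - 6) / [-24] = -(1/24)s^3 + (1/8)s^2 + (7/6)s - 5/2
L_3(s) = (s + 5)(s - 2)(s - 3) / [132] = (1/132)s^3 - (19/132)s + 5/22
q(s) = (-382)·L_0 + 45·L_1 + 138·L_2 + 993·L_3
Only the coefficient of s^3 is needed; take it from each L_i and combine:
(-382)·(-1/616) + 45·(1/28) + 138·(-1/24) + 993·(1/132) = 4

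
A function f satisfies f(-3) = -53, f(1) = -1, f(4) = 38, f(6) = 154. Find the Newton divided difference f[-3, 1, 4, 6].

f[-3,1] = (-1 - (-53)) / (1 - (-3)) = 13
f[1,4] = (38 - (-1)) / (4 - 1) = 13
f[4,6] = (154 - 38) / (6 - 4) = 58
f[-3,1,4] = (13 - 13) / (4 - (-3)) = 0
f[1,4,6] = (58 - 13) / (6 - 1) = 9
f[-3,1,4,6] = (9 - 0) / (6 - (-3)) = 1

1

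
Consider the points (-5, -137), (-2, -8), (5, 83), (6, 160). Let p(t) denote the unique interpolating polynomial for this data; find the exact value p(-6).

-236

L_0(-6) = (-4)·(-11)·(-12)/[(-3)·(-10)·(-11)] = 8/5
L_1(-6) = (-1)·(-11)·(-12)/[(3)·(-7)·(-8)] = -11/14
L_2(-6) = (-1)·(-4)·(-12)/[(10)·(7)·(-1)] = 24/35
L_3(-6) = (-1)·(-4)·(-11)/[(11)·(8)·(1)] = -1/2
Sum: (-137)·(8/5) + (-8)·(-11/14) + 83·(24/35) + 160·(-1/2) = -236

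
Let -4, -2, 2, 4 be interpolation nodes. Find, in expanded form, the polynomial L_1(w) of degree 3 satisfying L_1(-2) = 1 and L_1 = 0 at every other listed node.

L_1(w) = (w + 4)(w - 2)(w - 4) / [(2)·(-4)·(-6)]
       = (w^3 - 2w^2 - 16w + 32) / (48)

L_1(w) = (1/48)w^3 - (1/24)w^2 - (1/3)w + 2/3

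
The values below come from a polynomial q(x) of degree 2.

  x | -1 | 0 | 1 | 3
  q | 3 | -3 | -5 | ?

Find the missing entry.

3

The 3 known values determine q uniquely (degree ≤ 2).
Evaluate each Lagrange basis at x = 3:
L_0(3) = (3)·(2)/[(-1)·(-2)] = 3
L_1(3) = (4)·(2)/[(1)·(-1)] = -8
L_2(3) = (4)·(3)/[(2)·(1)] = 6
Sum: 3·(3) + (-3)·(-8) + (-5)·(6) = 3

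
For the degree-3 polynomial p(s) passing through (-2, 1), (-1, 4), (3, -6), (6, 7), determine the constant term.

227/70

Build the Lagrange basis polynomials:
L_0(s) = (s + 1)(s - 3)(s - 6) / [-40] = -(1/40)s^3 + (1/5)s^2 - (9/40)s - 9/20
L_1(s) = (s + 2)(s - 3)(s - 6) / [28] = (1/28)s^3 - (1/4)s^2 + 9/7
L_2(s) = (s + 2)(s + 1)(s - 6) / [-60] = -(1/60)s^3 + (1/20)s^2 + (4/15)s + 1/5
L_3(s) = (s + 2)(s + 1)(s - 3) / [168] = (1/168)s^3 - (1/24)s - 1/28
p(s) = 1·L_0 + 4·L_1 + (-6)·L_2 + 7·L_3
Only the constant term is needed; take it from each L_i and combine:
1·(-9/20) + 4·(9/7) + (-6)·(1/5) + 7·(-1/28) = 227/70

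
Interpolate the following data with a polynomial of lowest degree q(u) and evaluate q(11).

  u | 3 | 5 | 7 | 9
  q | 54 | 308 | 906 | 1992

Using Newton's divided-difference form:
q[3,5] = (308 - 54) / (5 - 3) = 127
q[5,7] = (906 - 308) / (7 - 5) = 299
q[7,9] = (1992 - 906) / (9 - 7) = 543
q[3,5,7] = (299 - 127) / (7 - 3) = 43
q[5,7,9] = (543 - 299) / (9 - 5) = 61
q[3,5,7,9] = (61 - 43) / (9 - 3) = 3
q(11) = 54 + 127·(8) + 43·(8)·(6) + 3·(8)·(6)·(4) = 3710

3710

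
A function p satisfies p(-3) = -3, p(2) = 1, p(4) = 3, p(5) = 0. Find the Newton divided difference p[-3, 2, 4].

1/35

p[-3,2] = (1 - (-3)) / (2 - (-3)) = 4/5
p[2,4] = (3 - 1) / (4 - 2) = 1
p[-3,2,4] = (1 - 4/5) / (4 - (-3)) = 1/35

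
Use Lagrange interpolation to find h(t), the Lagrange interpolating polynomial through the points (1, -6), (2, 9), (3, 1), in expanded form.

h(t) = -(23/2)t^2 + (99/2)t - 44

L_0(t) = (t - 2)(t - 3) / [2] = (1/2)t^2 - (5/2)t + 3
L_1(t) = (t - 1)(t - 3) / [-1] = -t^2 + 4t - 3
L_2(t) = (t - 1)(t - 2) / [2] = (1/2)t^2 - (3/2)t + 1
h(t) = (-6)·L_0 + 9·L_1 + 1·L_2
  (-6)·L_0(t) = -3t^2 + 15t - 18
  9·L_1(t) = -9t^2 + 36t - 27
  1·L_2(t) = (1/2)t^2 - (3/2)t + 1
Adding term by term: -(23/2)t^2 + (99/2)t - 44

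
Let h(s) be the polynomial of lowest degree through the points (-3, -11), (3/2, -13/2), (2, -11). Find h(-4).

-23

Evaluate each Lagrange basis at s = -4:
L_0(-4) = (-11/2)·(-6)/[(-9/2)·(-5)] = 22/15
L_1(-4) = (-1)·(-6)/[(9/2)·(-1/2)] = -8/3
L_2(-4) = (-1)·(-11/2)/[(5)·(1/2)] = 11/5
Sum: (-11)·(22/15) + (-13/2)·(-8/3) + (-11)·(11/5) = -23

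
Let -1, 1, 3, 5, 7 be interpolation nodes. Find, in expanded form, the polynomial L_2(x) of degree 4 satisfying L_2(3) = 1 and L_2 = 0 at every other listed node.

L_2(x) = (1/64)x^4 - (3/16)x^3 + (17/32)x^2 + (3/16)x - 35/64

L_2(x) = (x + 1)(x - 1)(x - 5)(x - 7) / [(4)·(2)·(-2)·(-4)]
       = (x^4 - 12x^3 + 34x^2 + 12x - 35) / (64)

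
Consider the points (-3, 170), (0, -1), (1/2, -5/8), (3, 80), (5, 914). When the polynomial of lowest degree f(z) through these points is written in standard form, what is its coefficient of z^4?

Build the Lagrange basis polynomials:
L_0(z) = z(z - 1/2)(z - 3)(z - 5) / [504] = (1/504)z^4 - (17/1008)z^3 + (19/504)z^2 - (5/336)z
L_1(z) = (z + 3)(z - 1/2)(z - 3)(z - 5) / [-45/2] = -(2/45)z^4 + (11/45)z^3 + (13/45)z^2 - (11/5)z + 1
L_2(z) = (z + 3)z(z - 3)(z - 5) / [315/16] = (16/315)z^4 - (16/63)z^3 - (16/35)z^2 + (16/7)z
L_3(z) = (z + 3)z(z - 1/2)(z - 5) / [-90] = -(1/90)z^4 + (1/36)z^3 + (7/45)z^2 - (1/12)z
L_4(z) = (z + 3)z(z - 1/2)(z - 3) / [360] = (1/360)z^4 - (1/720)z^3 - (1/40)z^2 + (1/80)z
f(z) = 170·L_0 + (-1)·L_1 + (-5/8)·L_2 + 80·L_3 + 914·L_4
Only the coefficient of z^4 is needed; take it from each L_i and combine:
170·(1/504) + (-1)·(-2/45) + (-5/8)·(16/315) + 80·(-1/90) + 914·(1/360) = 2

2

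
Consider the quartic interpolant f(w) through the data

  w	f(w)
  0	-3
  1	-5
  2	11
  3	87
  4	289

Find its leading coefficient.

The leading coefficient equals the top divided difference f[0,1,2,3,4].
f[0,1] = (-5 - (-3)) / (1 - 0) = -2
f[1,2] = (11 - (-5)) / (2 - 1) = 16
f[2,3] = (87 - 11) / (3 - 2) = 76
f[3,4] = (289 - 87) / (4 - 3) = 202
f[0,1,2] = (16 - (-2)) / (2 - 0) = 9
f[1,2,3] = (76 - 16) / (3 - 1) = 30
f[2,3,4] = (202 - 76) / (4 - 2) = 63
f[0,1,2,3] = (30 - 9) / (3 - 0) = 7
f[1,2,3,4] = (63 - 30) / (4 - 1) = 11
f[0,1,2,3,4] = (11 - 7) / (4 - 0) = 1

1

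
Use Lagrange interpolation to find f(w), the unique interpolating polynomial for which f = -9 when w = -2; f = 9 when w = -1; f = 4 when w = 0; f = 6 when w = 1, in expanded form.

Build the Lagrange basis polynomials:
L_0(w) = (w + 1)w(w - 1) / [-6] = -(1/6)w^3 + (1/6)w
L_1(w) = (w + 2)w(w - 1) / [2] = (1/2)w^3 + (1/2)w^2 - w
L_2(w) = (w + 2)(w + 1)(w - 1) / [-2] = -(1/2)w^3 - w^2 + (1/2)w + 1
L_3(w) = (w + 2)(w + 1)w / [6] = (1/6)w^3 + (1/2)w^2 + (1/3)w
f(w) = (-9)·L_0 + 9·L_1 + 4·L_2 + 6·L_3
  (-9)·L_0(w) = (3/2)w^3 - (3/2)w
  9·L_1(w) = (9/2)w^3 + (9/2)w^2 - 9w
  4·L_2(w) = -2w^3 - 4w^2 + 2w + 4
  6·L_3(w) = w^3 + 3w^2 + 2w
Adding term by term: 5w^3 + (7/2)w^2 - (13/2)w + 4

f(w) = 5w^3 + (7/2)w^2 - (13/2)w + 4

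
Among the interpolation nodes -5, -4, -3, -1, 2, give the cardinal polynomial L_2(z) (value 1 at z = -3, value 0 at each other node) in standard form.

L_2(z) = (z + 5)(z + 4)(z + 1)(z - 2) / [(2)·(1)·(-2)·(-5)]
       = (z^4 + 8z^3 + 9z^2 - 38z - 40) / (20)

L_2(z) = (1/20)z^4 + (2/5)z^3 + (9/20)z^2 - (19/10)z - 2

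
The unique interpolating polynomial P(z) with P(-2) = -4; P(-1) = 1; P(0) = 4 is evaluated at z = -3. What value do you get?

-11

Evaluate each Lagrange basis at z = -3:
L_0(-3) = (-2)·(-3)/[(-1)·(-2)] = 3
L_1(-3) = (-1)·(-3)/[(1)·(-1)] = -3
L_2(-3) = (-1)·(-2)/[(2)·(1)] = 1
Sum: (-4)·(3) + 1·(-3) + 4·(1) = -11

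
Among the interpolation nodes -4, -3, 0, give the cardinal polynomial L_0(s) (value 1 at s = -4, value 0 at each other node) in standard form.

L_0(s) = (s + 3)s / [(-1)·(-4)]
       = (s^2 + 3s) / (4)

L_0(s) = (1/4)s^2 + (3/4)s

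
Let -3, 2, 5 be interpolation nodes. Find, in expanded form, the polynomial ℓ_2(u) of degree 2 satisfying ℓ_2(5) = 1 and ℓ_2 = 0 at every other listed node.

ℓ_2(u) = (u + 3)(u - 2) / [(8)·(3)]
       = (u^2 + u - 6) / (24)

ℓ_2(u) = (1/24)u^2 + (1/24)u - 1/4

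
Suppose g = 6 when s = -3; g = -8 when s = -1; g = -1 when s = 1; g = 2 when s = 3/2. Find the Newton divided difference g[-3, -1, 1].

g[-3,-1] = (-8 - 6) / (-1 - (-3)) = -7
g[-1,1] = (-1 - (-8)) / (1 - (-1)) = 7/2
g[-3,-1,1] = (7/2 - (-7)) / (1 - (-3)) = 21/8

21/8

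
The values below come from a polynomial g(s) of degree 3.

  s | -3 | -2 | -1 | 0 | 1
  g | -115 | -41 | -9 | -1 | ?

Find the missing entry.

The 4 known values determine g uniquely (degree ≤ 3).
L_0(1) = (3)·(2)·(1)/[(-1)·(-2)·(-3)] = -1
L_1(1) = (4)·(2)·(1)/[(1)·(-1)·(-2)] = 4
L_2(1) = (4)·(3)·(1)/[(2)·(1)·(-1)] = -6
L_3(1) = (4)·(3)·(2)/[(3)·(2)·(1)] = 4
Sum: (-115)·(-1) + (-41)·(4) + (-9)·(-6) + (-1)·(4) = 1

1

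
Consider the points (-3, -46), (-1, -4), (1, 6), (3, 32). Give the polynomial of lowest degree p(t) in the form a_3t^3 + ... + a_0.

p(t) = t^3 - t^2 + 4t + 2

Newton's divided differences:
p[-3,-1] = (-4 - (-46)) / (-1 - (-3)) = 21
p[-1,1] = (6 - (-4)) / (1 - (-1)) = 5
p[1,3] = (32 - 6) / (3 - 1) = 13
p[-3,-1,1] = (5 - 21) / (1 - (-3)) = -4
p[-1,1,3] = (13 - 5) / (3 - (-1)) = 2
p[-3,-1,1,3] = (2 - (-4)) / (3 - (-3)) = 1
p(t) = -46 + 21·(t + 3) + (-4)·(t + 3)(t + 1) + 1·(t + 3)(t + 1)(t - 1)
Expanding: p(t) = t^3 - t^2 + 4t + 2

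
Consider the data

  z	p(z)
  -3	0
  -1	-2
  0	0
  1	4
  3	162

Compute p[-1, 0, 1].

p[-1,0] = (0 - (-2)) / (0 - (-1)) = 2
p[0,1] = (4 - 0) / (1 - 0) = 4
p[-1,0,1] = (4 - 2) / (1 - (-1)) = 1

1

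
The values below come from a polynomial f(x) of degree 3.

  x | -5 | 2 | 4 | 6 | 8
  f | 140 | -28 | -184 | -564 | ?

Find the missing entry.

-1264

The 4 known values determine f uniquely (degree ≤ 3).
Evaluate each Lagrange basis at x = 8:
L_0(8) = (6)·(4)·(2)/[(-7)·(-9)·(-11)] = -16/231
L_1(8) = (13)·(4)·(2)/[(7)·(-2)·(-4)] = 13/7
L_2(8) = (13)·(6)·(2)/[(9)·(2)·(-2)] = -13/3
L_3(8) = (13)·(6)·(4)/[(11)·(4)·(2)] = 39/11
Sum: 140·(-16/231) + (-28)·(13/7) + (-184)·(-13/3) + (-564)·(39/11) = -1264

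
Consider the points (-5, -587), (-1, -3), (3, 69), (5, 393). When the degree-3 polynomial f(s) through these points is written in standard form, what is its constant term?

L_0(s) = (s + 1)(s - 3)(s - 5) / [-320] = -(1/320)s^3 + (7/320)s^2 - (7/320)s - 3/64
L_1(s) = (s + 5)(s - 3)(s - 5) / [96] = (1/96)s^3 - (1/32)s^2 - (25/96)s + 25/32
L_2(s) = (s + 5)(s + 1)(s - 5) / [-64] = -(1/64)s^3 - (1/64)s^2 + (25/64)s + 25/64
L_3(s) = (s + 5)(s + 1)(s - 3) / [120] = (1/120)s^3 + (1/40)s^2 - (13/120)s - 1/8
f(s) = (-587)·L_0 + (-3)·L_1 + 69·L_2 + 393·L_3
Only the constant term is needed; take it from each L_i and combine:
(-587)·(-3/64) + (-3)·(25/32) + 69·(25/64) + 393·(-1/8) = 3

3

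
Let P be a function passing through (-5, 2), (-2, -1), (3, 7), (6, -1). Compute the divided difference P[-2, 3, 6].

P[-2,3] = (7 - (-1)) / (3 - (-2)) = 8/5
P[3,6] = (-1 - 7) / (6 - 3) = -8/3
P[-2,3,6] = (-8/3 - 8/5) / (6 - (-2)) = -8/15

-8/15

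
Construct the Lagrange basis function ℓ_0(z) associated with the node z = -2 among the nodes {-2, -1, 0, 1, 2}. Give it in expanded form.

ℓ_0(z) = (z + 1)z(z - 1)(z - 2) / [(-1)·(-2)·(-3)·(-4)]
       = (z^4 - 2z^3 - z^2 + 2z) / (24)

ℓ_0(z) = (1/24)z^4 - (1/12)z^3 - (1/24)z^2 + (1/12)z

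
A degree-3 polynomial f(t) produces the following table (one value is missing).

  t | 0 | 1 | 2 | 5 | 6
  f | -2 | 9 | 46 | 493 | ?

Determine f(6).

814

The 4 known values determine f uniquely (degree ≤ 3).
Evaluate each Lagrange basis at t = 6:
L_0(6) = (5)·(4)·(1)/[(-1)·(-2)·(-5)] = -2
L_1(6) = (6)·(4)·(1)/[(1)·(-1)·(-4)] = 6
L_2(6) = (6)·(5)·(1)/[(2)·(1)·(-3)] = -5
L_3(6) = (6)·(5)·(4)/[(5)·(4)·(3)] = 2
Sum: (-2)·(-2) + 9·(6) + 46·(-5) + 493·(2) = 814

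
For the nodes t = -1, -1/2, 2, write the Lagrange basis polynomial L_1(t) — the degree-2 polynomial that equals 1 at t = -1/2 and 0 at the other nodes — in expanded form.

L_1(t) = -(4/5)t^2 + (4/5)t + 8/5

L_1(t) = (t + 1)(t - 2) / [(1/2)·(-5/2)]
       = (t^2 - t - 2) / (-5/4)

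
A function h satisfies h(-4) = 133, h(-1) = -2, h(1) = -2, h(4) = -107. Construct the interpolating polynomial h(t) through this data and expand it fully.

Newton's divided differences:
h[-4,-1] = (-2 - 133) / (-1 - (-4)) = -45
h[-1,1] = (-2 - (-2)) / (1 - (-1)) = 0
h[1,4] = (-107 - (-2)) / (4 - 1) = -35
h[-4,-1,1] = (0 - (-45)) / (1 - (-4)) = 9
h[-1,1,4] = (-35 - 0) / (4 - (-1)) = -7
h[-4,-1,1,4] = (-7 - 9) / (4 - (-4)) = -2
h(t) = 133 + (-45)·(t + 4) + 9·(t + 4)(t + 1) + (-2)·(t + 4)(t + 1)(t - 1)
Expanding: h(t) = -2t^3 + t^2 + 2t - 3

h(t) = -2t^3 + t^2 + 2t - 3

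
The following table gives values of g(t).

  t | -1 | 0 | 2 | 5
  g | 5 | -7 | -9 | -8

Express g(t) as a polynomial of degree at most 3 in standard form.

Newton's divided differences:
g[-1,0] = (-7 - 5) / (0 - (-1)) = -12
g[0,2] = (-9 - (-7)) / (2 - 0) = -1
g[2,5] = (-8 - (-9)) / (5 - 2) = 1/3
g[-1,0,2] = (-1 - (-12)) / (2 - (-1)) = 11/3
g[0,2,5] = (1/3 - (-1)) / (5 - 0) = 4/15
g[-1,0,2,5] = (4/15 - 11/3) / (5 - (-1)) = -17/30
g(t) = 5 + (-12)·(t + 1) + (11/3)·(t + 1)t + (-17/30)·(t + 1)t(t - 2)
Expanding: g(t) = -(17/30)t^3 + (127/30)t^2 - (36/5)t - 7

g(t) = -(17/30)t^3 + (127/30)t^2 - (36/5)t - 7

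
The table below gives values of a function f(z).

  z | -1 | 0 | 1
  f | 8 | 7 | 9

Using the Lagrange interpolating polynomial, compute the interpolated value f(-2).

Evaluate each Lagrange basis at z = -2:
L_0(-2) = (-2)·(-3)/[(-1)·(-2)] = 3
L_1(-2) = (-1)·(-3)/[(1)·(-1)] = -3
L_2(-2) = (-1)·(-2)/[(2)·(1)] = 1
Sum: 8·(3) + 7·(-3) + 9·(1) = 12

12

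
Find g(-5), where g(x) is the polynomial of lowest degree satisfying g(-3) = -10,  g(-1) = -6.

Evaluate each Lagrange basis at x = -5:
L_0(-5) = (-4)/[(-2)] = 2
L_1(-5) = (-2)/[(2)] = -1
Sum: (-10)·(2) + (-6)·(-1) = -14

-14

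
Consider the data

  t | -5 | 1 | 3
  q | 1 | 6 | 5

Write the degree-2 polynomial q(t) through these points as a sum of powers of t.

q(t) = -(1/6)t^2 + (1/6)t + 6

Build the Lagrange basis polynomials:
L_0(t) = (t - 1)(t - 3) / [48] = (1/48)t^2 - (1/12)t + 1/16
L_1(t) = (t + 5)(t - 3) / [-12] = -(1/12)t^2 - (1/6)t + 5/4
L_2(t) = (t + 5)(t - 1) / [16] = (1/16)t^2 + (1/4)t - 5/16
q(t) = 1·L_0 + 6·L_1 + 5·L_2
  1·L_0(t) = (1/48)t^2 - (1/12)t + 1/16
  6·L_1(t) = -(1/2)t^2 - t + 15/2
  5·L_2(t) = (5/16)t^2 + (5/4)t - 25/16
Adding term by term: -(1/6)t^2 + (1/6)t + 6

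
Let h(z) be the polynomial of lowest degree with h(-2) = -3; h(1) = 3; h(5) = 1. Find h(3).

Evaluate each Lagrange basis at z = 3:
L_0(3) = (2)·(-2)/[(-3)·(-7)] = -4/21
L_1(3) = (5)·(-2)/[(3)·(-4)] = 5/6
L_2(3) = (5)·(2)/[(7)·(4)] = 5/14
Sum: (-3)·(-4/21) + 3·(5/6) + 1·(5/14) = 24/7

24/7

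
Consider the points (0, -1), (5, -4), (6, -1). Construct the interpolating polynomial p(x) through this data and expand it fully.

Build the Lagrange basis polynomials:
L_0(x) = (x - 5)(x - 6) / [30] = (1/30)x^2 - (11/30)x + 1
L_1(x) = x(x - 6) / [-5] = -(1/5)x^2 + (6/5)x
L_2(x) = x(x - 5) / [6] = (1/6)x^2 - (5/6)x
p(x) = (-1)·L_0 + (-4)·L_1 + (-1)·L_2
  (-1)·L_0(x) = -(1/30)x^2 + (11/30)x - 1
  (-4)·L_1(x) = (4/5)x^2 - (24/5)x
  (-1)·L_2(x) = -(1/6)x^2 + (5/6)x
Adding term by term: (3/5)x^2 - (18/5)x - 1

p(x) = (3/5)x^2 - (18/5)x - 1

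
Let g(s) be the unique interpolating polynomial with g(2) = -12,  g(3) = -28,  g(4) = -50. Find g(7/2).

L_0(7/2) = (1/2)·(-1/2)/[(-1)·(-2)] = -1/8
L_1(7/2) = (3/2)·(-1/2)/[(1)·(-1)] = 3/4
L_2(7/2) = (3/2)·(1/2)/[(2)·(1)] = 3/8
Sum: (-12)·(-1/8) + (-28)·(3/4) + (-50)·(3/8) = -153/4

-153/4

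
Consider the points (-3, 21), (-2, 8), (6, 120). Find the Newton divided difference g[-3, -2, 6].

g[-3,-2] = (8 - 21) / (-2 - (-3)) = -13
g[-2,6] = (120 - 8) / (6 - (-2)) = 14
g[-3,-2,6] = (14 - (-13)) / (6 - (-3)) = 3

3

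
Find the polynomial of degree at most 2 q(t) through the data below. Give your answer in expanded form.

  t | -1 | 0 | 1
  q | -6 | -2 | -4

Build the Lagrange basis polynomials:
L_0(t) = t(t - 1) / [2] = (1/2)t^2 - (1/2)t
L_1(t) = (t + 1)(t - 1) / [-1] = -t^2 + 1
L_2(t) = (t + 1)t / [2] = (1/2)t^2 + (1/2)t
q(t) = (-6)·L_0 + (-2)·L_1 + (-4)·L_2
  (-6)·L_0(t) = -3t^2 + 3t
  (-2)·L_1(t) = 2t^2 - 2
  (-4)·L_2(t) = -2t^2 - 2t
Adding term by term: -3t^2 + t - 2

q(t) = -3t^2 + t - 2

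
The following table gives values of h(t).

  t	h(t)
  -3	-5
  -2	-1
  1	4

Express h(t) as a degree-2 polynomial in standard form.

h(t) = -(7/12)t^2 + (13/12)t + 7/2

Newton's divided differences:
h[-3,-2] = (-1 - (-5)) / (-2 - (-3)) = 4
h[-2,1] = (4 - (-1)) / (1 - (-2)) = 5/3
h[-3,-2,1] = (5/3 - 4) / (1 - (-3)) = -7/12
h(t) = -5 + 4·(t + 3) + (-7/12)·(t + 3)(t + 2)
Expanding: h(t) = -(7/12)t^2 + (13/12)t + 7/2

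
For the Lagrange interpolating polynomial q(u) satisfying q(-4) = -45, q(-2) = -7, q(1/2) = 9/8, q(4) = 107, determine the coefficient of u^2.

Build the Lagrange basis polynomials:
L_0(u) = (u + 2)(u - 1/2)(u - 4) / [-72] = -(1/72)u^3 + (5/144)u^2 + (7/72)u - 1/18
L_1(u) = (u + 4)(u - 1/2)(u - 4) / [30] = (1/30)u^3 - (1/60)u^2 - (8/15)u + 4/15
L_2(u) = (u + 4)(u + 2)(u - 4) / [-315/8] = -(8/315)u^3 - (16/315)u^2 + (128/315)u + 256/315
L_3(u) = (u + 4)(u + 2)(u - 1/2) / [168] = (1/168)u^3 + (11/336)u^2 + (5/168)u - 1/42
q(u) = (-45)·L_0 + (-7)·L_1 + (9/8)·L_2 + 107·L_3
Only the coefficient of u^2 is needed; take it from each L_i and combine:
(-45)·(5/144) + (-7)·(-1/60) + (9/8)·(-16/315) + 107·(11/336) = 2

2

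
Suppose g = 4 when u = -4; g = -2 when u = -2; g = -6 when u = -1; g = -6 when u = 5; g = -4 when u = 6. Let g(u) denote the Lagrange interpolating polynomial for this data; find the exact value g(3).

-97/9

Evaluate each Lagrange basis at u = 3:
L_0(3) = (5)·(4)·(-2)·(-3)/[(-2)·(-3)·(-9)·(-10)] = 2/9
L_1(3) = (7)·(4)·(-2)·(-3)/[(2)·(-1)·(-7)·(-8)] = -3/2
L_2(3) = (7)·(5)·(-2)·(-3)/[(3)·(1)·(-6)·(-7)] = 5/3
L_3(3) = (7)·(5)·(4)·(-3)/[(9)·(7)·(6)·(-1)] = 10/9
L_4(3) = (7)·(5)·(4)·(-2)/[(10)·(8)·(7)·(1)] = -1/2
Sum: 4·(2/9) + (-2)·(-3/2) + (-6)·(5/3) + (-6)·(10/9) + (-4)·(-1/2) = -97/9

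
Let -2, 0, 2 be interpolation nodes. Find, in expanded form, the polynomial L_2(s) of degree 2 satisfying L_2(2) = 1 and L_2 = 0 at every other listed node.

L_2(s) = (s + 2)s / [(4)·(2)]
       = (s^2 + 2s) / (8)

L_2(s) = (1/8)s^2 + (1/4)s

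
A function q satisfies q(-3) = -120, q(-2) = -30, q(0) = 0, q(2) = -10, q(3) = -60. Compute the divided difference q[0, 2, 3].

q[0,2] = (-10 - 0) / (2 - 0) = -5
q[2,3] = (-60 - (-10)) / (3 - 2) = -50
q[0,2,3] = (-50 - (-5)) / (3 - 0) = -15

-15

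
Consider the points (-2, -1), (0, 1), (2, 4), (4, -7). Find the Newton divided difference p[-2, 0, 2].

1/8

p[-2,0] = (1 - (-1)) / (0 - (-2)) = 1
p[0,2] = (4 - 1) / (2 - 0) = 3/2
p[-2,0,2] = (3/2 - 1) / (2 - (-2)) = 1/8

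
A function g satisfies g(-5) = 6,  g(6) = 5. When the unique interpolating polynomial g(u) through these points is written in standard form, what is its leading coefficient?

-1/11

L_0(u) = (u - 6) / [-11] = -(1/11)u + 6/11
L_1(u) = (u + 5) / [11] = (1/11)u + 5/11
g(u) = 6·L_0 + 5·L_1
Only the coefficient of u is needed; take it from each L_i and combine:
6·(-1/11) + 5·(1/11) = -1/11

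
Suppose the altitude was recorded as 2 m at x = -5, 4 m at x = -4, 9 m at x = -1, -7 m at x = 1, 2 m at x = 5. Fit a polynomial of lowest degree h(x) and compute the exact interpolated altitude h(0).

Evaluate each Lagrange basis at x = 0:
L_0(0) = (4)·(1)·(-1)·(-5)/[(-1)·(-4)·(-6)·(-10)] = 1/12
L_1(0) = (5)·(1)·(-1)·(-5)/[(1)·(-3)·(-5)·(-9)] = -5/27
L_2(0) = (5)·(4)·(-1)·(-5)/[(4)·(3)·(-2)·(-6)] = 25/36
L_3(0) = (5)·(4)·(1)·(-5)/[(6)·(5)·(2)·(-4)] = 5/12
L_4(0) = (5)·(4)·(1)·(-1)/[(10)·(9)·(6)·(4)] = -1/108
Sum: 2·(1/12) + 4·(-5/27) + 9·(25/36) + (-7)·(5/12) + 2·(-1/108) = 74/27

74/27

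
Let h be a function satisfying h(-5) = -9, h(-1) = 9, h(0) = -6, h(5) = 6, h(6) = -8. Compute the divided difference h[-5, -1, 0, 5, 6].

h[-5,-1] = (9 - (-9)) / (-1 - (-5)) = 9/2
h[-1,0] = (-6 - 9) / (0 - (-1)) = -15
h[0,5] = (6 - (-6)) / (5 - 0) = 12/5
h[5,6] = (-8 - 6) / (6 - 5) = -14
h[-5,-1,0] = (-15 - 9/2) / (0 - (-5)) = -39/10
h[-1,0,5] = (12/5 - (-15)) / (5 - (-1)) = 29/10
h[0,5,6] = (-14 - 12/5) / (6 - 0) = -41/15
h[-5,-1,0,5] = (29/10 - (-39/10)) / (5 - (-5)) = 17/25
h[-1,0,5,6] = (-41/15 - 29/10) / (6 - (-1)) = -169/210
h[-5,-1,0,5,6] = (-169/210 - 17/25) / (6 - (-5)) = -1559/11550

-1559/11550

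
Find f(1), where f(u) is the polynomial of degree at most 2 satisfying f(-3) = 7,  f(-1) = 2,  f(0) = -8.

Using Newton's divided-difference form:
f[-3,-1] = (2 - 7) / (-1 - (-3)) = -5/2
f[-1,0] = (-8 - 2) / (0 - (-1)) = -10
f[-3,-1,0] = (-10 - (-5/2)) / (0 - (-3)) = -5/2
f(1) = 7 + (-5/2)·(4) + (-5/2)·(4)·(2) = -23

-23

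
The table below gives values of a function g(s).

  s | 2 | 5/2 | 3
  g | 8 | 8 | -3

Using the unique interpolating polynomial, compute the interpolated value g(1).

Using Newton's divided-difference form:
g[2,5/2] = (8 - 8) / (5/2 - 2) = 0
g[5/2,3] = (-3 - 8) / (3 - 5/2) = -22
g[2,5/2,3] = (-22 - 0) / (3 - 2) = -22
g(1) = 8 + 0·(-1) + (-22)·(-1)·(-3/2) = -25

-25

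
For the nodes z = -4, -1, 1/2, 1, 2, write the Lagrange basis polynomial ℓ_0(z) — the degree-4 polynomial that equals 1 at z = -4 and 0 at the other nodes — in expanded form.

ℓ_0(z) = (1/405)z^4 - (1/162)z^3 + (1/162)z - 1/405

ℓ_0(z) = (z + 1)(z - 1/2)(z - 1)(z - 2) / [(-3)·(-9/2)·(-5)·(-6)]
       = (z^4 - (5/2)z^3 + (5/2)z - 1) / (405)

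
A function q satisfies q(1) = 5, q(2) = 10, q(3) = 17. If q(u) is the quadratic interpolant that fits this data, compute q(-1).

1

L_0(-1) = (-3)·(-4)/[(-1)·(-2)] = 6
L_1(-1) = (-2)·(-4)/[(1)·(-1)] = -8
L_2(-1) = (-2)·(-3)/[(2)·(1)] = 3
Sum: 5·(6) + 10·(-8) + 17·(3) = 1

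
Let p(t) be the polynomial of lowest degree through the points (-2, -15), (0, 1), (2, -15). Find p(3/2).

-8

Evaluate each Lagrange basis at t = 3/2:
L_0(3/2) = (3/2)·(-1/2)/[(-2)·(-4)] = -3/32
L_1(3/2) = (7/2)·(-1/2)/[(2)·(-2)] = 7/16
L_2(3/2) = (7/2)·(3/2)/[(4)·(2)] = 21/32
Sum: (-15)·(-3/32) + 1·(7/16) + (-15)·(21/32) = -8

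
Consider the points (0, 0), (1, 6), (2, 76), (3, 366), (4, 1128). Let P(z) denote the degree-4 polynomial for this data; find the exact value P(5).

L_0(5) = (4)·(3)·(2)·(1)/[(-1)·(-2)·(-3)·(-4)] = 1
L_1(5) = (5)·(3)·(2)·(1)/[(1)·(-1)·(-2)·(-3)] = -5
L_2(5) = (5)·(4)·(2)·(1)/[(2)·(1)·(-1)·(-2)] = 10
L_3(5) = (5)·(4)·(3)·(1)/[(3)·(2)·(1)·(-1)] = -10
L_4(5) = (5)·(4)·(3)·(2)/[(4)·(3)·(2)·(1)] = 5
Sum: 0 + 6·(-5) + 76·(10) + 366·(-10) + 1128·(5) = 2710

2710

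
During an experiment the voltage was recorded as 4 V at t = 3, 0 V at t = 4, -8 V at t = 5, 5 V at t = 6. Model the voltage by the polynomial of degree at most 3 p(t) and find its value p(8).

194

Evaluate each Lagrange basis at t = 8:
L_0(8) = (4)·(3)·(2)/[(-1)·(-2)·(-3)] = -4
L_1(8) = (5)·(3)·(2)/[(1)·(-1)·(-2)] = 15
L_2(8) = (5)·(4)·(2)/[(2)·(1)·(-1)] = -20
L_3(8) = (5)·(4)·(3)/[(3)·(2)·(1)] = 10
Sum: 4·(-4) + 0 + (-8)·(-20) + 5·(10) = 194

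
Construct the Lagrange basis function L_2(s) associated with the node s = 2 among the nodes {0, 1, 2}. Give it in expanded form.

L_2(s) = (1/2)s^2 - (1/2)s

L_2(s) = s(s - 1) / [(2)·(1)]
       = (s^2 - s) / (2)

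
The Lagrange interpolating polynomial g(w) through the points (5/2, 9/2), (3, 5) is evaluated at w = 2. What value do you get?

Evaluate each Lagrange basis at w = 2:
L_0(2) = (-1)/[(-1/2)] = 2
L_1(2) = (-1/2)/[(1/2)] = -1
Sum: 9/2·(2) + 5·(-1) = 4

4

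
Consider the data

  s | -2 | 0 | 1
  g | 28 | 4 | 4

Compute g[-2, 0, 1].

4

g[-2,0] = (4 - 28) / (0 - (-2)) = -12
g[0,1] = (4 - 4) / (1 - 0) = 0
g[-2,0,1] = (0 - (-12)) / (1 - (-2)) = 4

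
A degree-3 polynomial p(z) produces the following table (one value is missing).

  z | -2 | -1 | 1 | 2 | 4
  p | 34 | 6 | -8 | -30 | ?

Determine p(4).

The 4 known values determine p uniquely (degree ≤ 3).
Evaluate each Lagrange basis at z = 4:
L_0(4) = (5)·(3)·(2)/[(-1)·(-3)·(-4)] = -5/2
L_1(4) = (6)·(3)·(2)/[(1)·(-2)·(-3)] = 6
L_2(4) = (6)·(5)·(2)/[(3)·(2)·(-1)] = -10
L_3(4) = (6)·(5)·(3)/[(4)·(3)·(1)] = 15/2
Sum: 34·(-5/2) + 6·(6) + (-8)·(-10) + (-30)·(15/2) = -194

-194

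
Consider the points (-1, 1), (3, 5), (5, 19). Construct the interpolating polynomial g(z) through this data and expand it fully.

Build the Lagrange basis polynomials:
L_0(z) = (z - 3)(z - 5) / [24] = (1/24)z^2 - (1/3)z + 5/8
L_1(z) = (z + 1)(z - 5) / [-8] = -(1/8)z^2 + (1/2)z + 5/8
L_2(z) = (z + 1)(z - 3) / [12] = (1/12)z^2 - (1/6)z - 1/4
g(z) = 1·L_0 + 5·L_1 + 19·L_2
  1·L_0(z) = (1/24)z^2 - (1/3)z + 5/8
  5·L_1(z) = -(5/8)z^2 + (5/2)z + 25/8
  19·L_2(z) = (19/12)z^2 - (19/6)z - 19/4
Adding term by term: z^2 - z - 1

g(z) = z^2 - z - 1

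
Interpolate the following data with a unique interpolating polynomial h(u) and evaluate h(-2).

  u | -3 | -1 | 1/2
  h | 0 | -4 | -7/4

-3

L_0(-2) = (-1)·(-5/2)/[(-2)·(-7/2)] = 5/14
L_1(-2) = (1)·(-5/2)/[(2)·(-3/2)] = 5/6
L_2(-2) = (1)·(-1)/[(7/2)·(3/2)] = -4/21
Sum: 0 + (-4)·(5/6) + (-7/4)·(-4/21) = -3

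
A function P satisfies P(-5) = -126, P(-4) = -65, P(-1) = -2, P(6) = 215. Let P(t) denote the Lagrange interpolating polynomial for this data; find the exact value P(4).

63

Evaluate each Lagrange basis at t = 4:
L_0(4) = (8)·(5)·(-2)/[(-1)·(-4)·(-11)] = 20/11
L_1(4) = (9)·(5)·(-2)/[(1)·(-3)·(-10)] = -3
L_2(4) = (9)·(8)·(-2)/[(4)·(3)·(-7)] = 12/7
L_3(4) = (9)·(8)·(5)/[(11)·(10)·(7)] = 36/77
Sum: (-126)·(20/11) + (-65)·(-3) + (-2)·(12/7) + 215·(36/77) = 63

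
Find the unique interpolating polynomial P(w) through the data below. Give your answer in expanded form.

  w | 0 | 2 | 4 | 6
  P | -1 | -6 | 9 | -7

P(w) = -(17/16)w^3 + (71/8)w^2 - 16w - 1

L_0(w) = (w - 2)(w - 4)(w - 6) / [-48] = -(1/48)w^3 + (1/4)w^2 - (11/12)w + 1
L_1(w) = w(w - 4)(w - 6) / [16] = (1/16)w^3 - (5/8)w^2 + (3/2)w
L_2(w) = w(w - 2)(w - 6) / [-16] = -(1/16)w^3 + (1/2)w^2 - (3/4)w
L_3(w) = w(w - 2)(w - 4) / [48] = (1/48)w^3 - (1/8)w^2 + (1/6)w
P(w) = (-1)·L_0 + (-6)·L_1 + 9·L_2 + (-7)·L_3
  (-1)·L_0(w) = (1/48)w^3 - (1/4)w^2 + (11/12)w - 1
  (-6)·L_1(w) = -(3/8)w^3 + (15/4)w^2 - 9w
  9·L_2(w) = -(9/16)w^3 + (9/2)w^2 - (27/4)w
  (-7)·L_3(w) = -(7/48)w^3 + (7/8)w^2 - (7/6)w
Adding term by term: -(17/16)w^3 + (71/8)w^2 - 16w - 1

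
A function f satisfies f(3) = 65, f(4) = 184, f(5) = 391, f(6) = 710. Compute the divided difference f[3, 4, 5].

f[3,4] = (184 - 65) / (4 - 3) = 119
f[4,5] = (391 - 184) / (5 - 4) = 207
f[3,4,5] = (207 - 119) / (5 - 3) = 44

44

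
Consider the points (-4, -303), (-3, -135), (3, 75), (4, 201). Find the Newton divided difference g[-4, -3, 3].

-19

g[-4,-3] = (-135 - (-303)) / (-3 - (-4)) = 168
g[-3,3] = (75 - (-135)) / (3 - (-3)) = 35
g[-4,-3,3] = (35 - 168) / (3 - (-4)) = -19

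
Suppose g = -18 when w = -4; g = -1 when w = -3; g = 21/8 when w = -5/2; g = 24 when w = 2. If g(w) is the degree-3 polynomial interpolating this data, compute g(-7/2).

Evaluate each Lagrange basis at w = -7/2:
L_0(-7/2) = (-1/2)·(-1)·(-11/2)/[(-1)·(-3/2)·(-6)] = 11/36
L_1(-7/2) = (1/2)·(-1)·(-11/2)/[(1)·(-1/2)·(-5)] = 11/10
L_2(-7/2) = (1/2)·(-1/2)·(-11/2)/[(3/2)·(1/2)·(-9/2)] = -11/27
L_3(-7/2) = (1/2)·(-1/2)·(-1)/[(6)·(5)·(9/2)] = 1/540
Sum: (-18)·(11/36) + (-1)·(11/10) + 21/8·(-11/27) + 24·(1/540) = -61/8

-61/8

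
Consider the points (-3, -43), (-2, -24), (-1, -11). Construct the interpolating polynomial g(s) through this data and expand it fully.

L_0(s) = (s + 2)(s + 1) / [2] = (1/2)s^2 + (3/2)s + 1
L_1(s) = (s + 3)(s + 1) / [-1] = -s^2 - 4s - 3
L_2(s) = (s + 3)(s + 2) / [2] = (1/2)s^2 + (5/2)s + 3
g(s) = (-43)·L_0 + (-24)·L_1 + (-11)·L_2
  (-43)·L_0(s) = -(43/2)s^2 - (129/2)s - 43
  (-24)·L_1(s) = 24s^2 + 96s + 72
  (-11)·L_2(s) = -(11/2)s^2 - (55/2)s - 33
Adding term by term: -3s^2 + 4s - 4

g(s) = -3s^2 + 4s - 4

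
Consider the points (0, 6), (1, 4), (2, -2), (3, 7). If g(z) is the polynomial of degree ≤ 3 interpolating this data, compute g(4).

Evaluate each Lagrange basis at z = 4:
L_0(4) = (3)·(2)·(1)/[(-1)·(-2)·(-3)] = -1
L_1(4) = (4)·(2)·(1)/[(1)·(-1)·(-2)] = 4
L_2(4) = (4)·(3)·(1)/[(2)·(1)·(-1)] = -6
L_3(4) = (4)·(3)·(2)/[(3)·(2)·(1)] = 4
Sum: 6·(-1) + 4·(4) + (-2)·(-6) + 7·(4) = 50

50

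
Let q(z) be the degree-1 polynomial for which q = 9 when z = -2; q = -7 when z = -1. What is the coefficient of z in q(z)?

The leading coefficient equals the top divided difference q[-2,-1].
q[-2,-1] = (-7 - 9) / (-1 - (-2)) = -16

-16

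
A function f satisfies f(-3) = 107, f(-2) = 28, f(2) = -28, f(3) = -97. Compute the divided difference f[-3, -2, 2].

f[-3,-2] = (28 - 107) / (-2 - (-3)) = -79
f[-2,2] = (-28 - 28) / (2 - (-2)) = -14
f[-3,-2,2] = (-14 - (-79)) / (2 - (-3)) = 13

13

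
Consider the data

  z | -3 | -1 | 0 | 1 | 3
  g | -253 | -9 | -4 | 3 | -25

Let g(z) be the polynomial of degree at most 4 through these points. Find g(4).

-204

Evaluate each Lagrange basis at z = 4:
L_0(4) = (5)·(4)·(3)·(1)/[(-2)·(-3)·(-4)·(-6)] = 5/12
L_1(4) = (7)·(4)·(3)·(1)/[(2)·(-1)·(-2)·(-4)] = -21/4
L_2(4) = (7)·(5)·(3)·(1)/[(3)·(1)·(-1)·(-3)] = 35/3
L_3(4) = (7)·(5)·(4)·(1)/[(4)·(2)·(1)·(-2)] = -35/4
L_4(4) = (7)·(5)·(4)·(3)/[(6)·(4)·(3)·(2)] = 35/12
Sum: (-253)·(5/12) + (-9)·(-21/4) + (-4)·(35/3) + 3·(-35/4) + (-25)·(35/12) = -204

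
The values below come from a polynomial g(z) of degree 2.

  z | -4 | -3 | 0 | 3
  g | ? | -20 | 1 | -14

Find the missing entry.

-35

The 3 known values determine g uniquely (degree ≤ 2).
Evaluate each Lagrange basis at z = -4:
L_0(-4) = (-4)·(-7)/[(-3)·(-6)] = 14/9
L_1(-4) = (-1)·(-7)/[(3)·(-3)] = -7/9
L_2(-4) = (-1)·(-4)/[(6)·(3)] = 2/9
Sum: (-20)·(14/9) + 1·(-7/9) + (-14)·(2/9) = -35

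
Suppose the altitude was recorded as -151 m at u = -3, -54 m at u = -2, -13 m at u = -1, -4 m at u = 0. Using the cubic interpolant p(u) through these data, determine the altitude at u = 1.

-3

Using Newton's divided-difference form:
p[-3,-2] = (-54 - (-151)) / (-2 - (-3)) = 97
p[-2,-1] = (-13 - (-54)) / (-1 - (-2)) = 41
p[-1,0] = (-4 - (-13)) / (0 - (-1)) = 9
p[-3,-2,-1] = (41 - 97) / (-1 - (-3)) = -28
p[-2,-1,0] = (9 - 41) / (0 - (-2)) = -16
p[-3,-2,-1,0] = (-16 - (-28)) / (0 - (-3)) = 4
p(1) = -151 + 97·(4) + (-28)·(4)·(3) + 4·(4)·(3)·(2) = -3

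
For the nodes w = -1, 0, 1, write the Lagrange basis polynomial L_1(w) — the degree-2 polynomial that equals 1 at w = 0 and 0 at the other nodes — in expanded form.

L_1(w) = (w + 1)(w - 1) / [(1)·(-1)]
       = (w^2 - 1) / (-1)

L_1(w) = -w^2 + 1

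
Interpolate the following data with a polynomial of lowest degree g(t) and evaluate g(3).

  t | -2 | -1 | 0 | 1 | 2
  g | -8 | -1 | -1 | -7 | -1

L_0(3) = (4)·(3)·(2)·(1)/[(-1)·(-2)·(-3)·(-4)] = 1
L_1(3) = (5)·(3)·(2)·(1)/[(1)·(-1)·(-2)·(-3)] = -5
L_2(3) = (5)·(4)·(2)·(1)/[(2)·(1)·(-1)·(-2)] = 10
L_3(3) = (5)·(4)·(3)·(1)/[(3)·(2)·(1)·(-1)] = -10
L_4(3) = (5)·(4)·(3)·(2)/[(4)·(3)·(2)·(1)] = 5
Sum: (-8)·(1) + (-1)·(-5) + (-1)·(10) + (-7)·(-10) + (-1)·(5) = 52

52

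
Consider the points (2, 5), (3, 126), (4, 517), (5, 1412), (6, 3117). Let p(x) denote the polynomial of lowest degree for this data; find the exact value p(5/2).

697/16

Evaluate each Lagrange basis at x = 5/2:
L_0(5/2) = (-1/2)·(-3/2)·(-5/2)·(-7/2)/[(-1)·(-2)·(-3)·(-4)] = 35/128
L_1(5/2) = (1/2)·(-3/2)·(-5/2)·(-7/2)/[(1)·(-1)·(-2)·(-3)] = 35/32
L_2(5/2) = (1/2)·(-1/2)·(-5/2)·(-7/2)/[(2)·(1)·(-1)·(-2)] = -35/64
L_3(5/2) = (1/2)·(-1/2)·(-3/2)·(-7/2)/[(3)·(2)·(1)·(-1)] = 7/32
L_4(5/2) = (1/2)·(-1/2)·(-3/2)·(-5/2)/[(4)·(3)·(2)·(1)] = -5/128
Sum: 5·(35/128) + 126·(35/32) + 517·(-35/64) + 1412·(7/32) + 3117·(-5/128) = 697/16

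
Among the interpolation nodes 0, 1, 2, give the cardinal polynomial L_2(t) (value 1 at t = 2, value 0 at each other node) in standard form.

L_2(t) = t(t - 1) / [(2)·(1)]
       = (t^2 - t) / (2)

L_2(t) = (1/2)t^2 - (1/2)t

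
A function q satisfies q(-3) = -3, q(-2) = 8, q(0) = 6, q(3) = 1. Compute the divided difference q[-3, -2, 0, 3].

29/45

q[-3,-2] = (8 - (-3)) / (-2 - (-3)) = 11
q[-2,0] = (6 - 8) / (0 - (-2)) = -1
q[0,3] = (1 - 6) / (3 - 0) = -5/3
q[-3,-2,0] = (-1 - 11) / (0 - (-3)) = -4
q[-2,0,3] = (-5/3 - (-1)) / (3 - (-2)) = -2/15
q[-3,-2,0,3] = (-2/15 - (-4)) / (3 - (-3)) = 29/45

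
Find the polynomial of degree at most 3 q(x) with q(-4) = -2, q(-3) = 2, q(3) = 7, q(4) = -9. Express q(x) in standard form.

Build the Lagrange basis polynomials:
L_0(x) = (x + 3)(x - 3)(x - 4) / [-56] = -(1/56)x^3 + (1/14)x^2 + (9/56)x - 9/14
L_1(x) = (x + 4)(x - 3)(x - 4) / [42] = (1/42)x^3 - (1/14)x^2 - (8/21)x + 8/7
L_2(x) = (x + 4)(x + 3)(x - 4) / [-42] = -(1/42)x^3 - (1/14)x^2 + (8/21)x + 8/7
L_3(x) = (x + 4)(x + 3)(x - 3) / [56] = (1/56)x^3 + (1/14)x^2 - (9/56)x - 9/14
q(x) = (-2)·L_0 + 2·L_1 + 7·L_2 + (-9)·L_3
  (-2)·L_0(x) = (1/28)x^3 - (1/7)x^2 - (9/28)x + 9/7
  2·L_1(x) = (1/21)x^3 - (1/7)x^2 - (16/21)x + 16/7
  7·L_2(x) = -(1/6)x^3 - (1/2)x^2 + (8/3)x + 8
  (-9)·L_3(x) = -(9/56)x^3 - (9/14)x^2 + (81/56)x + 81/14
Adding term by term: -(41/168)x^3 - (10/7)x^2 + (509/168)x + 243/14

q(x) = -(41/168)x^3 - (10/7)x^2 + (509/168)x + 243/14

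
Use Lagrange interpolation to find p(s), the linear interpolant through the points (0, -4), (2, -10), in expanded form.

p(s) = -3s - 4

Build the Lagrange basis polynomials:
L_0(s) = (s - 2) / [-2] = -(1/2)s + 1
L_1(s) = s / [2] = (1/2)s
p(s) = (-4)·L_0 + (-10)·L_1
  (-4)·L_0(s) = 2s - 4
  (-10)·L_1(s) = -5s
Adding term by term: -3s - 4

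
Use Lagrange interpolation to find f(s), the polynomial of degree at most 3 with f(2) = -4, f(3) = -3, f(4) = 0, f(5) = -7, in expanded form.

f(s) = -2s^3 + 19s^2 - 56s + 48

L_0(s) = (s - 3)(s - 4)(s - 5) / [-6] = -(1/6)s^3 + 2s^2 - (47/6)s + 10
L_1(s) = (s - 2)(s - 4)(s - 5) / [2] = (1/2)s^3 - (11/2)s^2 + 19s - 20
L_2(s) = (s - 2)(s - 3)(s - 5) / [-2] = -(1/2)s^3 + 5s^2 - (31/2)s + 15
L_3(s) = (s - 2)(s - 3)(s - 4) / [6] = (1/6)s^3 - (3/2)s^2 + (13/3)s - 4
f(s) = (-4)·L_0 + (-3)·L_1 + 0·L_2 + (-7)·L_3
  (-4)·L_0(s) = (2/3)s^3 - 8s^2 + (94/3)s - 40
  (-3)·L_1(s) = -(3/2)s^3 + (33/2)s^2 - 57s + 60
  0·L_2(s) = 0
  (-7)·L_3(s) = -(7/6)s^3 + (21/2)s^2 - (91/3)s + 28
Adding term by term: -2s^3 + 19s^2 - 56s + 48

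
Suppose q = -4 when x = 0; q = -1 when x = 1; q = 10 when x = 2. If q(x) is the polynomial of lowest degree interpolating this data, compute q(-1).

Evaluate each Lagrange basis at x = -1:
L_0(-1) = (-2)·(-3)/[(-1)·(-2)] = 3
L_1(-1) = (-1)·(-3)/[(1)·(-1)] = -3
L_2(-1) = (-1)·(-2)/[(2)·(1)] = 1
Sum: (-4)·(3) + (-1)·(-3) + 10·(1) = 1

1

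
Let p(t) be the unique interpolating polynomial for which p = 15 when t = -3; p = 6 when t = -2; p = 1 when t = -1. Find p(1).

3

Using Newton's divided-difference form:
p[-3,-2] = (6 - 15) / (-2 - (-3)) = -9
p[-2,-1] = (1 - 6) / (-1 - (-2)) = -5
p[-3,-2,-1] = (-5 - (-9)) / (-1 - (-3)) = 2
p(1) = 15 + (-9)·(4) + 2·(4)·(3) = 3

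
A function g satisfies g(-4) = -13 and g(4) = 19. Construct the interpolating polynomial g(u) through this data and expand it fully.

Build the Lagrange basis polynomials:
L_0(u) = (u - 4) / [-8] = -(1/8)u + 1/2
L_1(u) = (u + 4) / [8] = (1/8)u + 1/2
g(u) = (-13)·L_0 + 19·L_1
  (-13)·L_0(u) = (13/8)u - 13/2
  19·L_1(u) = (19/8)u + 19/2
Adding term by term: 4u + 3

g(u) = 4u + 3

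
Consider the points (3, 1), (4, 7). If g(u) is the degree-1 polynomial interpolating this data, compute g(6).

19

Evaluate each Lagrange basis at u = 6:
L_0(6) = (2)/[(-1)] = -2
L_1(6) = (3)/[(1)] = 3
Sum: 1·(-2) + 7·(3) = 19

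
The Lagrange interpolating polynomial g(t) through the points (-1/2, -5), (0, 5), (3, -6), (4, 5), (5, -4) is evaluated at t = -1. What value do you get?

L_0(-1) = (-1)·(-4)·(-5)·(-6)/[(-1/2)·(-7/2)·(-9/2)·(-11/2)] = 640/231
L_1(-1) = (-1/2)·(-4)·(-5)·(-6)/[(1/2)·(-3)·(-4)·(-5)] = -2
L_2(-1) = (-1/2)·(-1)·(-5)·(-6)/[(7/2)·(3)·(-1)·(-2)] = 5/7
L_3(-1) = (-1/2)·(-1)·(-4)·(-6)/[(9/2)·(4)·(1)·(-1)] = -2/3
L_4(-1) = (-1/2)·(-1)·(-4)·(-5)/[(11/2)·(5)·(2)·(1)] = 2/11
Sum: (-5)·(640/231) + 5·(-2) + (-6)·(5/7) + 5·(-2/3) + (-4)·(2/11) = -7438/231

-7438/231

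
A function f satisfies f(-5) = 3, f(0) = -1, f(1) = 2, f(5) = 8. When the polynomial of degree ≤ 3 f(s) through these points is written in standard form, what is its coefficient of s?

L_0(s) = s(s - 1)(s - 5) / [-300] = -(1/300)s^3 + (1/50)s^2 - (1/60)s
L_1(s) = (s + 5)(s - 1)(s - 5) / [25] = (1/25)s^3 - (1/25)s^2 - s + 1
L_2(s) = (s + 5)s(s - 5) / [-24] = -(1/24)s^3 + (25/24)s
L_3(s) = (s + 5)s(s - 1) / [200] = (1/200)s^3 + (1/50)s^2 - (1/40)s
f(s) = 3·L_0 + (-1)·L_1 + 2·L_2 + 8·L_3
Only the coefficient of s is needed; take it from each L_i and combine:
3·(-1/60) + (-1)·(-1) + 2·(25/24) + 8·(-1/40) = 17/6

17/6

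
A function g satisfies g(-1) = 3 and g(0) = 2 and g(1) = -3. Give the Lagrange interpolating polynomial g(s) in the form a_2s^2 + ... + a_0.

g(s) = -2s^2 - 3s + 2

L_0(s) = s(s - 1) / [2] = (1/2)s^2 - (1/2)s
L_1(s) = (s + 1)(s - 1) / [-1] = -s^2 + 1
L_2(s) = (s + 1)s / [2] = (1/2)s^2 + (1/2)s
g(s) = 3·L_0 + 2·L_1 + (-3)·L_2
  3·L_0(s) = (3/2)s^2 - (3/2)s
  2·L_1(s) = -2s^2 + 2
  (-3)·L_2(s) = -(3/2)s^2 - (3/2)s
Adding term by term: -2s^2 - 3s + 2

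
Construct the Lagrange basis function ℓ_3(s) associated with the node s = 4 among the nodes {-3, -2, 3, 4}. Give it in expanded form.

ℓ_3(s) = (s + 3)(s + 2)(s - 3) / [(7)·(6)·(1)]
       = (s^3 + 2s^2 - 9s - 18) / (42)

ℓ_3(s) = (1/42)s^3 + (1/21)s^2 - (3/14)s - 3/7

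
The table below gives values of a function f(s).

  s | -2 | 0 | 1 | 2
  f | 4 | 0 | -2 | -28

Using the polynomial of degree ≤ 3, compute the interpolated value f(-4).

Evaluate each Lagrange basis at s = -4:
L_0(-4) = (-4)·(-5)·(-6)/[(-2)·(-3)·(-4)] = 5
L_1(-4) = (-2)·(-5)·(-6)/[(2)·(-1)·(-2)] = -15
L_2(-4) = (-2)·(-4)·(-6)/[(3)·(1)·(-1)] = 16
L_3(-4) = (-2)·(-4)·(-5)/[(4)·(2)·(1)] = -5
Sum: 4·(5) + 0 + (-2)·(16) + (-28)·(-5) = 128

128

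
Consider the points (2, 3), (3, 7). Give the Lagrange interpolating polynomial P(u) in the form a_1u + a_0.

P(u) = 4u - 5

Build the Lagrange basis polynomials:
L_0(u) = (u - 3) / [-1] = -u + 3
L_1(u) = (u - 2) / [1] = u - 2
P(u) = 3·L_0 + 7·L_1
  3·L_0(u) = -3u + 9
  7·L_1(u) = 7u - 14
Adding term by term: 4u - 5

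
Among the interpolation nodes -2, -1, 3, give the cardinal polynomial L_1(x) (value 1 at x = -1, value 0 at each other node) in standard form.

L_1(x) = -(1/4)x^2 + (1/4)x + 3/2

L_1(x) = (x + 2)(x - 3) / [(1)·(-4)]
       = (x^2 - x - 6) / (-4)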